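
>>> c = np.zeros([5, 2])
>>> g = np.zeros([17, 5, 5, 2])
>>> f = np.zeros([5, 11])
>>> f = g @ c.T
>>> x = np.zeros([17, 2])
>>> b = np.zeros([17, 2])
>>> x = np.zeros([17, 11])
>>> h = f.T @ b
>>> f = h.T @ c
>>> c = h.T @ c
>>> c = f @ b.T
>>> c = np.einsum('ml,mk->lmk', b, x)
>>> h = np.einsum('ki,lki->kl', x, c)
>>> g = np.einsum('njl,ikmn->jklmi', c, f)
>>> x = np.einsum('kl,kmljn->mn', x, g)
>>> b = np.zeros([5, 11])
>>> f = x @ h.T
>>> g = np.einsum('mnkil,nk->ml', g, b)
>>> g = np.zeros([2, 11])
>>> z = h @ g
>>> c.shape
(2, 17, 11)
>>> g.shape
(2, 11)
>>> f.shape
(5, 17)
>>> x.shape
(5, 2)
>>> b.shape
(5, 11)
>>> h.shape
(17, 2)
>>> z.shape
(17, 11)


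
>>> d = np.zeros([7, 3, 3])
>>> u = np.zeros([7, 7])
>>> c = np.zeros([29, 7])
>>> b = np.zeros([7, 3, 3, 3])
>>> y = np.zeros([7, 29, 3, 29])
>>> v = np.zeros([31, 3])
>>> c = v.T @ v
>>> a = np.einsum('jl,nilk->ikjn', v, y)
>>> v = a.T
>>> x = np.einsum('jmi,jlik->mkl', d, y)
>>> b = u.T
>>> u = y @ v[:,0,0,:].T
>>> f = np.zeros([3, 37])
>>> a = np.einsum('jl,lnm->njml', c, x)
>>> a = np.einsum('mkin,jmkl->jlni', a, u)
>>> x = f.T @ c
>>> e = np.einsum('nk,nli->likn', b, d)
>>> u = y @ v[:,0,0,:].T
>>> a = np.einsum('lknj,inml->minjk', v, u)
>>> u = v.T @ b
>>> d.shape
(7, 3, 3)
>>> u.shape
(29, 29, 31, 7)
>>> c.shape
(3, 3)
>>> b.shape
(7, 7)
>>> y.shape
(7, 29, 3, 29)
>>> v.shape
(7, 31, 29, 29)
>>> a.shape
(3, 7, 29, 29, 31)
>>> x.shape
(37, 3)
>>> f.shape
(3, 37)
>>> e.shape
(3, 3, 7, 7)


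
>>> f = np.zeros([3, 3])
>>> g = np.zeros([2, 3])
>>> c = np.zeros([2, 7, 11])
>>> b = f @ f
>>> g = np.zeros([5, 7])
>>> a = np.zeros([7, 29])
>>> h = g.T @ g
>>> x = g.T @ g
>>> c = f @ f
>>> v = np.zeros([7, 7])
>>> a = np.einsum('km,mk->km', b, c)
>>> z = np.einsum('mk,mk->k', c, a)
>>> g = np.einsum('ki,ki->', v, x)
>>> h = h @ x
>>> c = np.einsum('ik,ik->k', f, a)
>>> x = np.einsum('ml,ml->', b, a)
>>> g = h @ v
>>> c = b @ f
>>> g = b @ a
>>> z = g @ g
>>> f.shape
(3, 3)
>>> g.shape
(3, 3)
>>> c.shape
(3, 3)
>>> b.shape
(3, 3)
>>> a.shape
(3, 3)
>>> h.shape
(7, 7)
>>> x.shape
()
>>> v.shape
(7, 7)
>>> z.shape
(3, 3)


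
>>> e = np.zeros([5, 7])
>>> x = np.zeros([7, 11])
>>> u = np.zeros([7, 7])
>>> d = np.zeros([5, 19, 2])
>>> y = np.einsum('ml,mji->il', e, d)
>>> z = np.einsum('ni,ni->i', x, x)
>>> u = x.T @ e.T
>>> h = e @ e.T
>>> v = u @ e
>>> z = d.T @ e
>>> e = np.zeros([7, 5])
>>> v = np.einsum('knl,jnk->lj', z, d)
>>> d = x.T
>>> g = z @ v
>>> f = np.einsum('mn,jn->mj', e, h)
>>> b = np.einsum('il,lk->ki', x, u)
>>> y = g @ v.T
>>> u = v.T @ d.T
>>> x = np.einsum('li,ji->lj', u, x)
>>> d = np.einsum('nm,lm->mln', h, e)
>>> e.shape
(7, 5)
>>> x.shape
(5, 7)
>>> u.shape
(5, 11)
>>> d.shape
(5, 7, 5)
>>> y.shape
(2, 19, 7)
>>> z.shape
(2, 19, 7)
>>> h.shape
(5, 5)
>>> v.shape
(7, 5)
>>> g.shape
(2, 19, 5)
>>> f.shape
(7, 5)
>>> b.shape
(5, 7)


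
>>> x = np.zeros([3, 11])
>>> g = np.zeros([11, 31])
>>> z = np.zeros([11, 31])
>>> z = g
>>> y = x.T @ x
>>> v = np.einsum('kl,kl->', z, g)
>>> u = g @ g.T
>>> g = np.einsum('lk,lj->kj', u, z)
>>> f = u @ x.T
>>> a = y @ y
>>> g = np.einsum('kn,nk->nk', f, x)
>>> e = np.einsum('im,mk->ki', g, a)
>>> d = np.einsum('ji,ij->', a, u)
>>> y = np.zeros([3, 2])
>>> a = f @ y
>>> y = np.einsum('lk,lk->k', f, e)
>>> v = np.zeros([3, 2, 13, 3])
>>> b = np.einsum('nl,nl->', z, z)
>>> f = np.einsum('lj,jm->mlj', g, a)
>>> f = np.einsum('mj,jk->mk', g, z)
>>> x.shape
(3, 11)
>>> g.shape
(3, 11)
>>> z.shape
(11, 31)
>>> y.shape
(3,)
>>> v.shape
(3, 2, 13, 3)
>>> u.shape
(11, 11)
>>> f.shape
(3, 31)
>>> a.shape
(11, 2)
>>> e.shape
(11, 3)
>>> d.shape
()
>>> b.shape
()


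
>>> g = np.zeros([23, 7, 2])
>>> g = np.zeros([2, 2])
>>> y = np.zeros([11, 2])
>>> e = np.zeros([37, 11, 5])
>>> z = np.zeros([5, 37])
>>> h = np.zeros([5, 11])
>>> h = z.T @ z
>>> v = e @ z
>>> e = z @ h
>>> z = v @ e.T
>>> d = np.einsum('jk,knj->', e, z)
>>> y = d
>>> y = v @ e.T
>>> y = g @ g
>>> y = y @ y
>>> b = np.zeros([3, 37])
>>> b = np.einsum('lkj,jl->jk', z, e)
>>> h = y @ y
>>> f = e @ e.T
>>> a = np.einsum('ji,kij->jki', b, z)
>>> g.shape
(2, 2)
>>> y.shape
(2, 2)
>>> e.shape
(5, 37)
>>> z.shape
(37, 11, 5)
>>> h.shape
(2, 2)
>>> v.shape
(37, 11, 37)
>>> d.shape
()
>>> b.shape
(5, 11)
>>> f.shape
(5, 5)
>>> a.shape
(5, 37, 11)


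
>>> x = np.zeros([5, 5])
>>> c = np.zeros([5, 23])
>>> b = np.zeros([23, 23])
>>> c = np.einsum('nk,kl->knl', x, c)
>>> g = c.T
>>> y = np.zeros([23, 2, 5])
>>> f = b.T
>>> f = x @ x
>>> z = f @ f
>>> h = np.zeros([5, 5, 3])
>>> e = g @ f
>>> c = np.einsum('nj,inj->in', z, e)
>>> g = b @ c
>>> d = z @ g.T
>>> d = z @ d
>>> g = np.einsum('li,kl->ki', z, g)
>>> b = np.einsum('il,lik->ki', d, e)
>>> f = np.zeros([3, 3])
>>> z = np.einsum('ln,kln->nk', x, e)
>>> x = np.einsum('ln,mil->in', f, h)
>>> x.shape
(5, 3)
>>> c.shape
(23, 5)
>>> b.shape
(5, 5)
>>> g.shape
(23, 5)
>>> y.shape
(23, 2, 5)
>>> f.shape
(3, 3)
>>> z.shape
(5, 23)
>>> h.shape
(5, 5, 3)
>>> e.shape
(23, 5, 5)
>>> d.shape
(5, 23)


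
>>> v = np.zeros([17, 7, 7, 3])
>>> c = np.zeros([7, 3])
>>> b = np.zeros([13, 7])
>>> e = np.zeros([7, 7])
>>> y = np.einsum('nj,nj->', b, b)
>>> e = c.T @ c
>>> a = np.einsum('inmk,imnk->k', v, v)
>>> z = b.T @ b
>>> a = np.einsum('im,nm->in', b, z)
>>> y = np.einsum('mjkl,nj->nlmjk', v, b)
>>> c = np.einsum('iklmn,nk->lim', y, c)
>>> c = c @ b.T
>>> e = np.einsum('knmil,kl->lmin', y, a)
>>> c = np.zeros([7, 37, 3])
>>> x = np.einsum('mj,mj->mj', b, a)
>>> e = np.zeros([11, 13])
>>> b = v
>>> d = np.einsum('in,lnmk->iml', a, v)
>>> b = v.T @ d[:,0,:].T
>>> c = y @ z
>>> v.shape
(17, 7, 7, 3)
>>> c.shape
(13, 3, 17, 7, 7)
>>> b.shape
(3, 7, 7, 13)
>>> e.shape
(11, 13)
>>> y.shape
(13, 3, 17, 7, 7)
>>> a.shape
(13, 7)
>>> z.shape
(7, 7)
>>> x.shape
(13, 7)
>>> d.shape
(13, 7, 17)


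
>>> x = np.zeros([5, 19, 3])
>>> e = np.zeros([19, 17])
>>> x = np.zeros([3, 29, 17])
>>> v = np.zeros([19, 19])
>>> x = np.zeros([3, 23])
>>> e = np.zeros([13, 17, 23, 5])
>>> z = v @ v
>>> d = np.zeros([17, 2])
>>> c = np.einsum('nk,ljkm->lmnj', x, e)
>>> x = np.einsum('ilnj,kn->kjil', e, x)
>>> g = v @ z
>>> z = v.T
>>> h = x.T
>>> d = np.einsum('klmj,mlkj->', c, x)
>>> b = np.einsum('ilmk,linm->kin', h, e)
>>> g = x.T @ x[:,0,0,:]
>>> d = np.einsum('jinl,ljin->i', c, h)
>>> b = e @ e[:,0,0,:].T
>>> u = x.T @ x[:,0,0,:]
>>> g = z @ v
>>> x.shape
(3, 5, 13, 17)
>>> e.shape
(13, 17, 23, 5)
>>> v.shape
(19, 19)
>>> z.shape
(19, 19)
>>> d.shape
(5,)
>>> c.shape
(13, 5, 3, 17)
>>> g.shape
(19, 19)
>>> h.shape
(17, 13, 5, 3)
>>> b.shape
(13, 17, 23, 13)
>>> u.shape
(17, 13, 5, 17)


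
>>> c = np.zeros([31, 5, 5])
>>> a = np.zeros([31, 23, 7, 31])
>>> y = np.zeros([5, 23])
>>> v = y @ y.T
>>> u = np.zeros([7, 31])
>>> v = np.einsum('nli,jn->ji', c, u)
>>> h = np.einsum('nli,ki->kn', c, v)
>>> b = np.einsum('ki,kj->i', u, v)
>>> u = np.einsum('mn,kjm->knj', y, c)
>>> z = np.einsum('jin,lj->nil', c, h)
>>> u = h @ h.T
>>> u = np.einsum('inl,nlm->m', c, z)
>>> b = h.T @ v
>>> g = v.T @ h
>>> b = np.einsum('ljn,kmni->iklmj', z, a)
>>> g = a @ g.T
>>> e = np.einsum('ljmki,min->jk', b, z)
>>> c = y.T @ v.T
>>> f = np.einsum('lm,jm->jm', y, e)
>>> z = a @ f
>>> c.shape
(23, 7)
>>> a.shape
(31, 23, 7, 31)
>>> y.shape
(5, 23)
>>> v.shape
(7, 5)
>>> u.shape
(7,)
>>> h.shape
(7, 31)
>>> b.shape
(31, 31, 5, 23, 5)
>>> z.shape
(31, 23, 7, 23)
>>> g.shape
(31, 23, 7, 5)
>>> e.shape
(31, 23)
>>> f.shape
(31, 23)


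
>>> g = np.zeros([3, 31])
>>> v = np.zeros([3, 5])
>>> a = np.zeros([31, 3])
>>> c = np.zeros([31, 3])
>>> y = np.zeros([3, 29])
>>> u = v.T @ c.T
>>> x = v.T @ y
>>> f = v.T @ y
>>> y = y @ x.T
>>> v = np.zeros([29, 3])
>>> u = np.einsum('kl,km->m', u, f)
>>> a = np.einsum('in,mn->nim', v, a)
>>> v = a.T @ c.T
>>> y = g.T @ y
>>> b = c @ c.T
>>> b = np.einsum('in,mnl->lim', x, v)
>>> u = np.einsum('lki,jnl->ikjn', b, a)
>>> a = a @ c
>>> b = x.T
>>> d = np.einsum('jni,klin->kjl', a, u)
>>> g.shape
(3, 31)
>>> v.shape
(31, 29, 31)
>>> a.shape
(3, 29, 3)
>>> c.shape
(31, 3)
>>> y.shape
(31, 5)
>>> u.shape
(31, 5, 3, 29)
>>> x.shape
(5, 29)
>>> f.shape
(5, 29)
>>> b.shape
(29, 5)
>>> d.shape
(31, 3, 5)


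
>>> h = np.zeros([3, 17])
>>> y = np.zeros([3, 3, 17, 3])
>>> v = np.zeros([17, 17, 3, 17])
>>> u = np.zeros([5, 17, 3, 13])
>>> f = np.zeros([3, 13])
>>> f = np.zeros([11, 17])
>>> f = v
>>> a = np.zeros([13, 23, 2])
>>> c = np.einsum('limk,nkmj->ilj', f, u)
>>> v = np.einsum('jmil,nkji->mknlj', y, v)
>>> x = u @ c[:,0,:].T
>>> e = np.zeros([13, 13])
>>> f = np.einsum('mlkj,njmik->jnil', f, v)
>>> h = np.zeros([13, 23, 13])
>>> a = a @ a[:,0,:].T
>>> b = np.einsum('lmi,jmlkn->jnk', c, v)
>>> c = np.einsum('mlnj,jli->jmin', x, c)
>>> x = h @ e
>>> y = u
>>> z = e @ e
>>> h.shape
(13, 23, 13)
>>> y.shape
(5, 17, 3, 13)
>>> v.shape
(3, 17, 17, 3, 3)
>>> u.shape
(5, 17, 3, 13)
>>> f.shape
(17, 3, 3, 17)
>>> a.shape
(13, 23, 13)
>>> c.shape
(17, 5, 13, 3)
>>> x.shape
(13, 23, 13)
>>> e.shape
(13, 13)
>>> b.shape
(3, 3, 3)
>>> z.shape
(13, 13)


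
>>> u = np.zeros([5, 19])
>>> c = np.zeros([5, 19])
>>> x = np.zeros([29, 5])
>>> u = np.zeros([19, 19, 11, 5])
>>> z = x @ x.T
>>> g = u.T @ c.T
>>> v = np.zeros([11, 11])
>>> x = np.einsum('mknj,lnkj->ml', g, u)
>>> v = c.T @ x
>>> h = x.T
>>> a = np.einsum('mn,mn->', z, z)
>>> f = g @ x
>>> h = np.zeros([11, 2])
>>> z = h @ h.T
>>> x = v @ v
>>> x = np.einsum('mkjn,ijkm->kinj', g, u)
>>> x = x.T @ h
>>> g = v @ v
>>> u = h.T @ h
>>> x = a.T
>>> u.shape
(2, 2)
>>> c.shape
(5, 19)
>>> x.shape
()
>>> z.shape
(11, 11)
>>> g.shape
(19, 19)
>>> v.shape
(19, 19)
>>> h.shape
(11, 2)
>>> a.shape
()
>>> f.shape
(5, 11, 19, 19)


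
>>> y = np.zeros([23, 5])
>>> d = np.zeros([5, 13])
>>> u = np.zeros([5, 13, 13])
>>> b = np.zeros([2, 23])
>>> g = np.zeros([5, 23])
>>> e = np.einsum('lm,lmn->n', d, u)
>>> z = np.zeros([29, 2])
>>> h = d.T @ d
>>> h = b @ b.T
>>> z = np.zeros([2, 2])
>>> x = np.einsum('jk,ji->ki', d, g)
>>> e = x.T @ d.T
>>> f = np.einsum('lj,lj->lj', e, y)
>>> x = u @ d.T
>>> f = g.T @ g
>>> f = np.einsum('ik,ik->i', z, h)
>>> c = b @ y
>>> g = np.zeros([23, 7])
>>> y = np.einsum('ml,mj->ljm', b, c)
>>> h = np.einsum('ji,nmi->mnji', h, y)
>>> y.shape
(23, 5, 2)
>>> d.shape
(5, 13)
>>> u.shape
(5, 13, 13)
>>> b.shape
(2, 23)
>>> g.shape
(23, 7)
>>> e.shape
(23, 5)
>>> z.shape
(2, 2)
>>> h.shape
(5, 23, 2, 2)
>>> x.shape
(5, 13, 5)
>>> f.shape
(2,)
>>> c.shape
(2, 5)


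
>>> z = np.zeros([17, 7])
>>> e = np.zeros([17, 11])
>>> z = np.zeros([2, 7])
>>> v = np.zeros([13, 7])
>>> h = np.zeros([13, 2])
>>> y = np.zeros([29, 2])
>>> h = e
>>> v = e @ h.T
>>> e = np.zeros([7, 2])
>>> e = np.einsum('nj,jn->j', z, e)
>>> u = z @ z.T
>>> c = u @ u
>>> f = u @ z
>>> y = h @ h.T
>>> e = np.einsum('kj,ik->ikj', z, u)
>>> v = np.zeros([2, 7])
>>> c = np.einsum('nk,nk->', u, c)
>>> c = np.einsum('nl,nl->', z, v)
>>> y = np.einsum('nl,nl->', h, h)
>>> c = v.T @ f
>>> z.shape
(2, 7)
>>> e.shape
(2, 2, 7)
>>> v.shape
(2, 7)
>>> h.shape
(17, 11)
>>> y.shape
()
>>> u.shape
(2, 2)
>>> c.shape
(7, 7)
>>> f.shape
(2, 7)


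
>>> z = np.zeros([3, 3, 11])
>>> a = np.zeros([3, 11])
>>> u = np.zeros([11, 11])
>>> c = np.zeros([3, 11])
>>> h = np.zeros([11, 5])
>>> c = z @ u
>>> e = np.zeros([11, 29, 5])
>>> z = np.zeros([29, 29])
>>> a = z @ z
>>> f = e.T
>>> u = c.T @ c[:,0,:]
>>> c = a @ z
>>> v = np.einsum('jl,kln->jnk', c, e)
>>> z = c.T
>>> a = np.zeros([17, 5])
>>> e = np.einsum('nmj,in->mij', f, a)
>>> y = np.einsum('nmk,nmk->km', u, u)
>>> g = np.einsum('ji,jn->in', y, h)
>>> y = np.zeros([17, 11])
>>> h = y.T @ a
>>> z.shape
(29, 29)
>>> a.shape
(17, 5)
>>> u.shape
(11, 3, 11)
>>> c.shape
(29, 29)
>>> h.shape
(11, 5)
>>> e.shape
(29, 17, 11)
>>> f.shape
(5, 29, 11)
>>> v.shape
(29, 5, 11)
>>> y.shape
(17, 11)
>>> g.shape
(3, 5)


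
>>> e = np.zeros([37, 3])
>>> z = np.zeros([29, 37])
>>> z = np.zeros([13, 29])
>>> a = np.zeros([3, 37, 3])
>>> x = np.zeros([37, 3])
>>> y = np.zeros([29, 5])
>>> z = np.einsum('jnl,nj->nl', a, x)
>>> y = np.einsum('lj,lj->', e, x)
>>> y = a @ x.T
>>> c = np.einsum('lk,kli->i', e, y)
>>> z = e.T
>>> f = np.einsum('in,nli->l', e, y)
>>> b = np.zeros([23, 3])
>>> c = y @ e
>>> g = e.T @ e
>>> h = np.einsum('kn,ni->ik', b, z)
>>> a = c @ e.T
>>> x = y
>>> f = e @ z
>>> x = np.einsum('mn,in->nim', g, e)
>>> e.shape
(37, 3)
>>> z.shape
(3, 37)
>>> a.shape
(3, 37, 37)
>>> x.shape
(3, 37, 3)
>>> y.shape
(3, 37, 37)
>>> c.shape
(3, 37, 3)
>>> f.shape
(37, 37)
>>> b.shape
(23, 3)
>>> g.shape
(3, 3)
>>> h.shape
(37, 23)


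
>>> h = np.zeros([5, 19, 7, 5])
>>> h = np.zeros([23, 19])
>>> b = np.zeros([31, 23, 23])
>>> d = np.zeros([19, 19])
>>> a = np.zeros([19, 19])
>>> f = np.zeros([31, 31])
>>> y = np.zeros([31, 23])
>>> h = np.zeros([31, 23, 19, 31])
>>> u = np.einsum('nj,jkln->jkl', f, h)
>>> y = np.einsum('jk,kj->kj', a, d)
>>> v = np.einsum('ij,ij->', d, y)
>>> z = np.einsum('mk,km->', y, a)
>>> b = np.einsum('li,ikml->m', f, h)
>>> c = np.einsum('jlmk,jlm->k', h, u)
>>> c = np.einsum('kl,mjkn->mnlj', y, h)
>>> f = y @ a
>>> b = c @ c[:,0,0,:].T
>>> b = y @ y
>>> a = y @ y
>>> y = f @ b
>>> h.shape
(31, 23, 19, 31)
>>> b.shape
(19, 19)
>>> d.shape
(19, 19)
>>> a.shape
(19, 19)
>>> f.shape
(19, 19)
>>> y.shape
(19, 19)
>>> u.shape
(31, 23, 19)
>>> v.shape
()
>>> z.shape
()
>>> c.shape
(31, 31, 19, 23)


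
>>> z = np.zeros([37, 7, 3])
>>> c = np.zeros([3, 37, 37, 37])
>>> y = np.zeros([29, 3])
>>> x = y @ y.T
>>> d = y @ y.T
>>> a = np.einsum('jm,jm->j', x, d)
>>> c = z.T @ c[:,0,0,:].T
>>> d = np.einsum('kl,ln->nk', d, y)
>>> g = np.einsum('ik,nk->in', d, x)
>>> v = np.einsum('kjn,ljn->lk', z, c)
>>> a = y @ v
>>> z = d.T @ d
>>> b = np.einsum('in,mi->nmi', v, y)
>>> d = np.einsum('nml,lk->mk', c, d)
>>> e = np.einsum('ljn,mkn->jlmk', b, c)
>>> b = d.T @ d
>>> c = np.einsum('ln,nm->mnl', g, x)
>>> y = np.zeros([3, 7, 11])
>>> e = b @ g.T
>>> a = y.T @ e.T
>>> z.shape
(29, 29)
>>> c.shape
(29, 29, 3)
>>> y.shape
(3, 7, 11)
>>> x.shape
(29, 29)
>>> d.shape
(7, 29)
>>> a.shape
(11, 7, 29)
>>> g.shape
(3, 29)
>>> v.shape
(3, 37)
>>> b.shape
(29, 29)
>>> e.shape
(29, 3)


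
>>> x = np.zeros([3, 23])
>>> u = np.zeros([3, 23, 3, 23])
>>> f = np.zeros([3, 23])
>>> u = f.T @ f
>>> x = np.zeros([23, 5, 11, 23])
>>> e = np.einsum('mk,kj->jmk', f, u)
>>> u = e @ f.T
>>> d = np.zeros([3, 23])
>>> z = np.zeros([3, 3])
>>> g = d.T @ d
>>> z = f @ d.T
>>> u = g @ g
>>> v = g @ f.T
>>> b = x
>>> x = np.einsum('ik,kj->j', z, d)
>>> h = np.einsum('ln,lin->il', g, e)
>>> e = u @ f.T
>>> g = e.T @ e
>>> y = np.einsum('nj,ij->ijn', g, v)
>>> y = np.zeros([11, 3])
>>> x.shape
(23,)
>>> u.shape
(23, 23)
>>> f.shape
(3, 23)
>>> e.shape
(23, 3)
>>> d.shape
(3, 23)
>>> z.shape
(3, 3)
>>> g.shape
(3, 3)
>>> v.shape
(23, 3)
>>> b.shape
(23, 5, 11, 23)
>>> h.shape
(3, 23)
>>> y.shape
(11, 3)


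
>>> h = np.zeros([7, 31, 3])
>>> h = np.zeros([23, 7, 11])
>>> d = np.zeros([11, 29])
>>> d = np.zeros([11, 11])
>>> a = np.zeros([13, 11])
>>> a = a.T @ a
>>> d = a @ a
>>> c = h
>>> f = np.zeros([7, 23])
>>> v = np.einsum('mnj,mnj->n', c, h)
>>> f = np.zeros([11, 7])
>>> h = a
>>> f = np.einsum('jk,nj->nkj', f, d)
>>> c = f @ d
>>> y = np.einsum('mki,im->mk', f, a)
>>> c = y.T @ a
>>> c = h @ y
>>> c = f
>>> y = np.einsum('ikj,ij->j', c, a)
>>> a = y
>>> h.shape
(11, 11)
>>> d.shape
(11, 11)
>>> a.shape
(11,)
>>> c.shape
(11, 7, 11)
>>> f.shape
(11, 7, 11)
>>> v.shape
(7,)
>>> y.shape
(11,)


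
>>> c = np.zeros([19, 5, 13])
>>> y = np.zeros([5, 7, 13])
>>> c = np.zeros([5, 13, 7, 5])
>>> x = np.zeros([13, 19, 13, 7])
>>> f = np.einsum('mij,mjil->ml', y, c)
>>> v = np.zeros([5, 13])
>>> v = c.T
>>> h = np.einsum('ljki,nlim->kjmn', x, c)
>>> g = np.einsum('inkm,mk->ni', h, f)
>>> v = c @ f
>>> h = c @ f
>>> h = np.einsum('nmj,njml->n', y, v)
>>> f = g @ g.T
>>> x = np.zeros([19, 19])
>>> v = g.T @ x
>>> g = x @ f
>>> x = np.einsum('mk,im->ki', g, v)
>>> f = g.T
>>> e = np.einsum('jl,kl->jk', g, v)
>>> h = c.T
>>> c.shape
(5, 13, 7, 5)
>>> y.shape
(5, 7, 13)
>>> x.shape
(19, 13)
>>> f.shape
(19, 19)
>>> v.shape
(13, 19)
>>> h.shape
(5, 7, 13, 5)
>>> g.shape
(19, 19)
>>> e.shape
(19, 13)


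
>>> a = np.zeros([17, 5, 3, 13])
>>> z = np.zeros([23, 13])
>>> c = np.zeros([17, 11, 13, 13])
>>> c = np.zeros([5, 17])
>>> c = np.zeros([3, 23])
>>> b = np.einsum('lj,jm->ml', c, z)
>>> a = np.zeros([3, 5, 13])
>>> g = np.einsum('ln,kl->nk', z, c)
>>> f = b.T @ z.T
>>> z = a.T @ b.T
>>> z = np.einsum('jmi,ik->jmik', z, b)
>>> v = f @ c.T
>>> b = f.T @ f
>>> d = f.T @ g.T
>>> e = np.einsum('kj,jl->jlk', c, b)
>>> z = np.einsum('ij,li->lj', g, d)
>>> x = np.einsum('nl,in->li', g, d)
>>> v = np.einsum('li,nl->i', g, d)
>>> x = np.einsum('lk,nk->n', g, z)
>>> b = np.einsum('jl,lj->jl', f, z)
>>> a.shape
(3, 5, 13)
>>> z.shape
(23, 3)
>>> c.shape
(3, 23)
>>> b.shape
(3, 23)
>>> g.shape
(13, 3)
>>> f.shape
(3, 23)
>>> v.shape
(3,)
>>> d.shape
(23, 13)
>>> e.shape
(23, 23, 3)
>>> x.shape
(23,)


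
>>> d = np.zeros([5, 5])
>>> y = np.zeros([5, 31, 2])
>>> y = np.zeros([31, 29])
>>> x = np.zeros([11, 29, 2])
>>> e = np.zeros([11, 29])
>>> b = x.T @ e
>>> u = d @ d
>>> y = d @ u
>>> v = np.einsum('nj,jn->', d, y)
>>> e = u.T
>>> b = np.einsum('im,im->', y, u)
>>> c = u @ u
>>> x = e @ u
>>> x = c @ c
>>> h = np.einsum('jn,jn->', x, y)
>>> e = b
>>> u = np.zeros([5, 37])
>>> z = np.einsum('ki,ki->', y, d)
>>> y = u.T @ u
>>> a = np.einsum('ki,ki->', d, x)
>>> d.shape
(5, 5)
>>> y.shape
(37, 37)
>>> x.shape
(5, 5)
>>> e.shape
()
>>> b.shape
()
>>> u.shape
(5, 37)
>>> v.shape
()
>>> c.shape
(5, 5)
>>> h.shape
()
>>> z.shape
()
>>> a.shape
()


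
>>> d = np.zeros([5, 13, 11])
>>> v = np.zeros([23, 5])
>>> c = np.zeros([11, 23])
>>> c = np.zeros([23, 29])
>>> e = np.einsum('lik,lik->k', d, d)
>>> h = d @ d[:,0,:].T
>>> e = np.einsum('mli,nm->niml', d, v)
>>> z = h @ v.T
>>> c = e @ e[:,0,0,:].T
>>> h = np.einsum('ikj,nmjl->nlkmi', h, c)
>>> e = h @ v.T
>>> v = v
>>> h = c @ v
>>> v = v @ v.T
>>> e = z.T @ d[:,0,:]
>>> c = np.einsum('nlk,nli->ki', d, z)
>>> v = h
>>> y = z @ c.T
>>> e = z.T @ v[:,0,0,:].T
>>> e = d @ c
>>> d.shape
(5, 13, 11)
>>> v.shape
(23, 11, 5, 5)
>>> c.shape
(11, 23)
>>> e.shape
(5, 13, 23)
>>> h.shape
(23, 11, 5, 5)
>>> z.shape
(5, 13, 23)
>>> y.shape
(5, 13, 11)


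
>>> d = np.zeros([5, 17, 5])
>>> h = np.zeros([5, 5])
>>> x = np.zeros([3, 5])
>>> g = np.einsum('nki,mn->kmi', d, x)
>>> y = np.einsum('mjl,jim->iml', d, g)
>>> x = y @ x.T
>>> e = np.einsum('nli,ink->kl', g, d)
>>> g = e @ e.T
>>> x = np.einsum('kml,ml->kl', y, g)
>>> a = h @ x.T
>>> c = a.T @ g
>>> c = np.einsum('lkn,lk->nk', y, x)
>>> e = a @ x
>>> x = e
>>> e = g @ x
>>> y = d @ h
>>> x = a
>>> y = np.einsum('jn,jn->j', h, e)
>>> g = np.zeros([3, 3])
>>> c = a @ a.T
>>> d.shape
(5, 17, 5)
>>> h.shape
(5, 5)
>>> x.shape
(5, 3)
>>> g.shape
(3, 3)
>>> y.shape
(5,)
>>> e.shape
(5, 5)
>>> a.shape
(5, 3)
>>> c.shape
(5, 5)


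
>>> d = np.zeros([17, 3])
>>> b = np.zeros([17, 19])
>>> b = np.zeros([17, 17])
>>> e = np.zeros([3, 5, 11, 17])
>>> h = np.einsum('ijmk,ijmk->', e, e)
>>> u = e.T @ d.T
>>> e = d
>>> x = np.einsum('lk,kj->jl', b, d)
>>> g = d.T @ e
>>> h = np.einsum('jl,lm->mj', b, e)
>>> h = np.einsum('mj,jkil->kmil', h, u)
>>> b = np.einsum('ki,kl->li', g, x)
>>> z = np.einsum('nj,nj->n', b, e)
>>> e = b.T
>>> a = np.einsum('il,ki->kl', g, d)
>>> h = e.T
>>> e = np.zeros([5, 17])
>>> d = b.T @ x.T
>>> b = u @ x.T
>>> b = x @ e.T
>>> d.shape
(3, 3)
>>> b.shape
(3, 5)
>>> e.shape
(5, 17)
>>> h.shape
(17, 3)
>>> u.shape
(17, 11, 5, 17)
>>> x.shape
(3, 17)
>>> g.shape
(3, 3)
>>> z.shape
(17,)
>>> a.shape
(17, 3)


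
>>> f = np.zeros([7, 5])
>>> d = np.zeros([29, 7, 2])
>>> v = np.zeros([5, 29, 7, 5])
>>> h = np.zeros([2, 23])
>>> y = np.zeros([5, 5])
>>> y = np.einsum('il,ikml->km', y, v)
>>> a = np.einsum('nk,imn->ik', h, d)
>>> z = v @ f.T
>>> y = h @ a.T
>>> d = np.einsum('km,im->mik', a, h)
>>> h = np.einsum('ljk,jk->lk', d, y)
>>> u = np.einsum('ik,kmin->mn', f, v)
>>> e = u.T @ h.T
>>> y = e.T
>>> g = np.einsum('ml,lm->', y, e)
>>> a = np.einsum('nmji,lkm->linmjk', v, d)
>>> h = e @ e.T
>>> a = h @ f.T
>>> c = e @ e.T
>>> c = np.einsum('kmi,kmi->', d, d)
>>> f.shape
(7, 5)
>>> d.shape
(23, 2, 29)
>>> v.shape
(5, 29, 7, 5)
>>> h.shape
(5, 5)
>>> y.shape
(23, 5)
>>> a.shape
(5, 7)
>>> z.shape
(5, 29, 7, 7)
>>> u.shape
(29, 5)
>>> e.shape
(5, 23)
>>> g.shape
()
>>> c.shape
()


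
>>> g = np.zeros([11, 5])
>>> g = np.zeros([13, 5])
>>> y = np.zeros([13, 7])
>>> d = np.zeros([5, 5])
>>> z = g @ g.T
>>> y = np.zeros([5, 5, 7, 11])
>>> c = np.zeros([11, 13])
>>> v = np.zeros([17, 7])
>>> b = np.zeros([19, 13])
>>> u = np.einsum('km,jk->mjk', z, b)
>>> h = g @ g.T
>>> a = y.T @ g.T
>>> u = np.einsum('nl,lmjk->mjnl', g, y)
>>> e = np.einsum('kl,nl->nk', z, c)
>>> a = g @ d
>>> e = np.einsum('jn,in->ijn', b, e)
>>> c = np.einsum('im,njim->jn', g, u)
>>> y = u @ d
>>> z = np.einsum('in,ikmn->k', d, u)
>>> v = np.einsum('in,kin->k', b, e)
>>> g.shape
(13, 5)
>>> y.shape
(5, 7, 13, 5)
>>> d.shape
(5, 5)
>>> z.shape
(7,)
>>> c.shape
(7, 5)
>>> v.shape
(11,)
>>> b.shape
(19, 13)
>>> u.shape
(5, 7, 13, 5)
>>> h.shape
(13, 13)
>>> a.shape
(13, 5)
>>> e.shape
(11, 19, 13)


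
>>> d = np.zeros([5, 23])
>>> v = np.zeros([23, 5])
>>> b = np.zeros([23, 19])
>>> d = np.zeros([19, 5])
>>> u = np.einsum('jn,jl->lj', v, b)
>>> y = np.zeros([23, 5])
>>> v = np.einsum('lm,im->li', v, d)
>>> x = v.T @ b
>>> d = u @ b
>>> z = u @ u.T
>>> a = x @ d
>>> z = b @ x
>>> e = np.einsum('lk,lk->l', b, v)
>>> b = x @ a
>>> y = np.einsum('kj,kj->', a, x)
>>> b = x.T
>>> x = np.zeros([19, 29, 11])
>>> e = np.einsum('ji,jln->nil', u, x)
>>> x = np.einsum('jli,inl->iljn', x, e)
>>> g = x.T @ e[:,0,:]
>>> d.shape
(19, 19)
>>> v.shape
(23, 19)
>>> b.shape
(19, 19)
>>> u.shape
(19, 23)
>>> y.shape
()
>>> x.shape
(11, 29, 19, 23)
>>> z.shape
(23, 19)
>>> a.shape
(19, 19)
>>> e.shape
(11, 23, 29)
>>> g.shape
(23, 19, 29, 29)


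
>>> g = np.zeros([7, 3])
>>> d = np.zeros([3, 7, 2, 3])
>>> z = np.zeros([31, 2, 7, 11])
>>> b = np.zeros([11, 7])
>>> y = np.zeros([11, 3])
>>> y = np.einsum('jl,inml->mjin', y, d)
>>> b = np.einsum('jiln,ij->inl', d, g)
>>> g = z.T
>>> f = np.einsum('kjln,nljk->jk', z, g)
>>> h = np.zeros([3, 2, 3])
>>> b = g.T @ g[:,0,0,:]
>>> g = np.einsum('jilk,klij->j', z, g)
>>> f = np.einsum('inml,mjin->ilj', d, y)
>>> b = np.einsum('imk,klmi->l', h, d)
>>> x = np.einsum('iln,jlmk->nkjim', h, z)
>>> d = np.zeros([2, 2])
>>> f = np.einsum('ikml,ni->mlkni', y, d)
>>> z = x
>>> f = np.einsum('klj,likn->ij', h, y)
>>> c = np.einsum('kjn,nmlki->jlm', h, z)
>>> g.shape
(31,)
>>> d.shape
(2, 2)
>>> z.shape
(3, 11, 31, 3, 7)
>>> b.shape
(7,)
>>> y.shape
(2, 11, 3, 7)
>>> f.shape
(11, 3)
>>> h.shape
(3, 2, 3)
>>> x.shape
(3, 11, 31, 3, 7)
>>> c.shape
(2, 31, 11)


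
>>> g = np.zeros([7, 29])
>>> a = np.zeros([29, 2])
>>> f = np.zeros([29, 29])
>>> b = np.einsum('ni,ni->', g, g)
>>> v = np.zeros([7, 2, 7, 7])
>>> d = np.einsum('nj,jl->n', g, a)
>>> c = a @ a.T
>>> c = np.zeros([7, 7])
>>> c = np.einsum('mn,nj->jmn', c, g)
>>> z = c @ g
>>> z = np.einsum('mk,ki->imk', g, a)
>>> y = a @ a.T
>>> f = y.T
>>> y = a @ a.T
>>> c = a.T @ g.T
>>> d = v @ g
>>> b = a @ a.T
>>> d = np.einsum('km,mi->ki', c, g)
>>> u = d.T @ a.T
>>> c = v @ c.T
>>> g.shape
(7, 29)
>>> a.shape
(29, 2)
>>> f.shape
(29, 29)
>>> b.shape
(29, 29)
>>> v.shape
(7, 2, 7, 7)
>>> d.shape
(2, 29)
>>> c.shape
(7, 2, 7, 2)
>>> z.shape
(2, 7, 29)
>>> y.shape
(29, 29)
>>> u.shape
(29, 29)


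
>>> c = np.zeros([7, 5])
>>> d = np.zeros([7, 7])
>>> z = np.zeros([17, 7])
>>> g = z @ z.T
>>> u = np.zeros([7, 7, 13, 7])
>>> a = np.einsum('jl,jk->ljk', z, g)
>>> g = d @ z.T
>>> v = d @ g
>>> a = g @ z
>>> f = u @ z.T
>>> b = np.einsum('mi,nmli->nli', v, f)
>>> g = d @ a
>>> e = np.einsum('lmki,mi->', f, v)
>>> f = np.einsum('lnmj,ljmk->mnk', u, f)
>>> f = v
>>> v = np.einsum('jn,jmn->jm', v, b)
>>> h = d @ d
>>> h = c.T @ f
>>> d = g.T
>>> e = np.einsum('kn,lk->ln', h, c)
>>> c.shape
(7, 5)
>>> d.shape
(7, 7)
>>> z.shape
(17, 7)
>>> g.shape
(7, 7)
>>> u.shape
(7, 7, 13, 7)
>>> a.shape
(7, 7)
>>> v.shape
(7, 13)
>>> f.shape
(7, 17)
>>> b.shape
(7, 13, 17)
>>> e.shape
(7, 17)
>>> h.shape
(5, 17)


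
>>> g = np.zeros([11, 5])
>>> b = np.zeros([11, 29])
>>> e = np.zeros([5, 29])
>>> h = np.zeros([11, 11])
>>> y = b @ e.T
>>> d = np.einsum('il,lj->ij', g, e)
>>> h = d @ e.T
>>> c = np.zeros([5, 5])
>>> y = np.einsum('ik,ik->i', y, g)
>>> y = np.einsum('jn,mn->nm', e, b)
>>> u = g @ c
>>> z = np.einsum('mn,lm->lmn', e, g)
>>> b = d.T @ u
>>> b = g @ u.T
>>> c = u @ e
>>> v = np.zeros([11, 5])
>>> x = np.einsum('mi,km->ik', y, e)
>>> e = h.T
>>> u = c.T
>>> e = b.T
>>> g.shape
(11, 5)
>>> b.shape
(11, 11)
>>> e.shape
(11, 11)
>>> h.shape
(11, 5)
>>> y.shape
(29, 11)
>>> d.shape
(11, 29)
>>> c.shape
(11, 29)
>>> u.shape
(29, 11)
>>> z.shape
(11, 5, 29)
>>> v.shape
(11, 5)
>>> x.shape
(11, 5)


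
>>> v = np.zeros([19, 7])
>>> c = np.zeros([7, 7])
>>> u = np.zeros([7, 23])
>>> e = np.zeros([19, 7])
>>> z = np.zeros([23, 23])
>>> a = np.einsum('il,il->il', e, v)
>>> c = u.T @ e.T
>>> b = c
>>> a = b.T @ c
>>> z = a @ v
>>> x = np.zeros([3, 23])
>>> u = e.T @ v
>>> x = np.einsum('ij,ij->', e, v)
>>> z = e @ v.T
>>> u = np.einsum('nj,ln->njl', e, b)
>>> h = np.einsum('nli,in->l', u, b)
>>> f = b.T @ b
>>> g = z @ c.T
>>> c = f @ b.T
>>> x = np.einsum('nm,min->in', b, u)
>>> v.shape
(19, 7)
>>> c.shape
(19, 23)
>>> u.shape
(19, 7, 23)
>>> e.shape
(19, 7)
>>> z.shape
(19, 19)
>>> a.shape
(19, 19)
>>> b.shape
(23, 19)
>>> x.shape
(7, 23)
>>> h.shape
(7,)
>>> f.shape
(19, 19)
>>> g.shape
(19, 23)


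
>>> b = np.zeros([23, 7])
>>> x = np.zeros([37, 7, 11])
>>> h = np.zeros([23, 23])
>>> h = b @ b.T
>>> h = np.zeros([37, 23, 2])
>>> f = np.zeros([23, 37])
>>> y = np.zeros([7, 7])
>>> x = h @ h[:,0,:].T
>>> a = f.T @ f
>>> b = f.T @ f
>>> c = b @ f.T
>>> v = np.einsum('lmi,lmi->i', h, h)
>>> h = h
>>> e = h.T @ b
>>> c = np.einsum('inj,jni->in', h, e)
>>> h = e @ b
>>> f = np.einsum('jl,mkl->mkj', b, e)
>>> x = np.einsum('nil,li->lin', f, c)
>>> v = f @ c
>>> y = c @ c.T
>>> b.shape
(37, 37)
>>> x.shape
(37, 23, 2)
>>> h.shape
(2, 23, 37)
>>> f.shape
(2, 23, 37)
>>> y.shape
(37, 37)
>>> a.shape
(37, 37)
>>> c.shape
(37, 23)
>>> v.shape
(2, 23, 23)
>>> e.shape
(2, 23, 37)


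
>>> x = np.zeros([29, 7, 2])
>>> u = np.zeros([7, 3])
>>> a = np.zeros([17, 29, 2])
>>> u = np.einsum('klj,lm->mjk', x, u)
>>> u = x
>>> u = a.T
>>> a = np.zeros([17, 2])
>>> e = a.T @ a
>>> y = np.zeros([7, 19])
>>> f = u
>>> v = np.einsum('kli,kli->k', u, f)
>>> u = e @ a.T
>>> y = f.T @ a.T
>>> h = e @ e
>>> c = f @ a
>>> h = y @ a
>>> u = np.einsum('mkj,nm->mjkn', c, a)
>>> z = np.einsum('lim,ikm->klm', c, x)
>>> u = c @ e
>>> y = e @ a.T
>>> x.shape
(29, 7, 2)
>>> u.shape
(2, 29, 2)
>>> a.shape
(17, 2)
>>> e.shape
(2, 2)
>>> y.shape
(2, 17)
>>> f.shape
(2, 29, 17)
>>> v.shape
(2,)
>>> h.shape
(17, 29, 2)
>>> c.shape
(2, 29, 2)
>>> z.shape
(7, 2, 2)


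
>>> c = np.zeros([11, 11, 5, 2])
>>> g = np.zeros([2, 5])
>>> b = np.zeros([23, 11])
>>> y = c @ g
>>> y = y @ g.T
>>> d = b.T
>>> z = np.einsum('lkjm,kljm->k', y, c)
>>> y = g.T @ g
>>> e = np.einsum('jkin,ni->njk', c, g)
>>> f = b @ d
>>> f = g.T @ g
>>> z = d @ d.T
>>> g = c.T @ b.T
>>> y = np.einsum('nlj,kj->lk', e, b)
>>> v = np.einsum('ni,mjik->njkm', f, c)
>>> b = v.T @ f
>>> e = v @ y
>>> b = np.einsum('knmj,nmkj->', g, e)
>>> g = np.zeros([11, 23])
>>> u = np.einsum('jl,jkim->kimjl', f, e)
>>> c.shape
(11, 11, 5, 2)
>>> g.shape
(11, 23)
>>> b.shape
()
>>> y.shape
(11, 23)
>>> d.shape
(11, 23)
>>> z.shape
(11, 11)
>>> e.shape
(5, 11, 2, 23)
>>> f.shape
(5, 5)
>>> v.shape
(5, 11, 2, 11)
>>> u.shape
(11, 2, 23, 5, 5)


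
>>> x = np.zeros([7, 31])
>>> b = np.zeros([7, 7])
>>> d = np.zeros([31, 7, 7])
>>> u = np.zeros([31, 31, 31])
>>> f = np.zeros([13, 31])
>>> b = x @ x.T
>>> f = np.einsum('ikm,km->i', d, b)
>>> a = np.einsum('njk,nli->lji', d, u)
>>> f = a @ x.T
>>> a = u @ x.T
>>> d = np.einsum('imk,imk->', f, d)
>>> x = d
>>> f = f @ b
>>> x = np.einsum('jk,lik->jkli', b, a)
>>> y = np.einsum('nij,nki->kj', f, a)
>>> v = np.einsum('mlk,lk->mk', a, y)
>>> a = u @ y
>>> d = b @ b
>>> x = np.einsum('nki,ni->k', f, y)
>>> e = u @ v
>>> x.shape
(7,)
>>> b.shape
(7, 7)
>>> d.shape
(7, 7)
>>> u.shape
(31, 31, 31)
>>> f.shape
(31, 7, 7)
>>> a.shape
(31, 31, 7)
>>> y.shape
(31, 7)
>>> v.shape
(31, 7)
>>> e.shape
(31, 31, 7)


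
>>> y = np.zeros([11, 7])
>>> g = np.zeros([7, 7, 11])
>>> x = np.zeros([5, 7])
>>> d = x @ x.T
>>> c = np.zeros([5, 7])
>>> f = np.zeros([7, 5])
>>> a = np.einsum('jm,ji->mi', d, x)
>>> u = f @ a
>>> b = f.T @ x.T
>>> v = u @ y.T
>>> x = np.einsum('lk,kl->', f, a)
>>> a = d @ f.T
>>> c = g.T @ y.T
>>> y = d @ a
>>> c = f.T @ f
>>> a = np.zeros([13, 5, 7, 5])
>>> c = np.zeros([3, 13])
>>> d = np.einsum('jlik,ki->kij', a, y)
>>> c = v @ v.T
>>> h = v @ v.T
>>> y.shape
(5, 7)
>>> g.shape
(7, 7, 11)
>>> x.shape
()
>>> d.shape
(5, 7, 13)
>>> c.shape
(7, 7)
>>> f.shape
(7, 5)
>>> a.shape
(13, 5, 7, 5)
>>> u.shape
(7, 7)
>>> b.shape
(5, 5)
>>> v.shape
(7, 11)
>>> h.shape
(7, 7)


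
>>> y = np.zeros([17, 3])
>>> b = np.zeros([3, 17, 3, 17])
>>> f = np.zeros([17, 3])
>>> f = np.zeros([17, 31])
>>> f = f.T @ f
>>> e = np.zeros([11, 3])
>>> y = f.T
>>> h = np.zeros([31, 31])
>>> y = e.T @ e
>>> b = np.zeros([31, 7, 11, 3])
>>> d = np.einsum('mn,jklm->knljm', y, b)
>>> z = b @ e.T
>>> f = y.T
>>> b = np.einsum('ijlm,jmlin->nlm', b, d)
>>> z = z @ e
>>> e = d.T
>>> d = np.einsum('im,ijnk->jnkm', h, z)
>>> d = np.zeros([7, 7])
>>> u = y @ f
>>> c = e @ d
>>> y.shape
(3, 3)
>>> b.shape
(3, 11, 3)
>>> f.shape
(3, 3)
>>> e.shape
(3, 31, 11, 3, 7)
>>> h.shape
(31, 31)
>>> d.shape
(7, 7)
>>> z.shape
(31, 7, 11, 3)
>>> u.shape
(3, 3)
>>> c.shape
(3, 31, 11, 3, 7)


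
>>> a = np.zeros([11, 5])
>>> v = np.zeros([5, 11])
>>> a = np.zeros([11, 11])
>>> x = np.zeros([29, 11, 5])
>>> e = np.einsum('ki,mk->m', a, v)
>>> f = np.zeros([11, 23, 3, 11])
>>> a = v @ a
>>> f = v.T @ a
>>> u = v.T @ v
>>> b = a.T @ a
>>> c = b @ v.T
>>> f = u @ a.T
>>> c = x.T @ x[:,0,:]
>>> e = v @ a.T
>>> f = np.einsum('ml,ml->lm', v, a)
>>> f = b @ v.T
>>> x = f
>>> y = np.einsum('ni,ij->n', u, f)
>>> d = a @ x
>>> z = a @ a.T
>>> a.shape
(5, 11)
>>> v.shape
(5, 11)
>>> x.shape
(11, 5)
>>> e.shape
(5, 5)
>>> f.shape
(11, 5)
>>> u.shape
(11, 11)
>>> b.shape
(11, 11)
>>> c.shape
(5, 11, 5)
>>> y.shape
(11,)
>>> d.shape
(5, 5)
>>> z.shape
(5, 5)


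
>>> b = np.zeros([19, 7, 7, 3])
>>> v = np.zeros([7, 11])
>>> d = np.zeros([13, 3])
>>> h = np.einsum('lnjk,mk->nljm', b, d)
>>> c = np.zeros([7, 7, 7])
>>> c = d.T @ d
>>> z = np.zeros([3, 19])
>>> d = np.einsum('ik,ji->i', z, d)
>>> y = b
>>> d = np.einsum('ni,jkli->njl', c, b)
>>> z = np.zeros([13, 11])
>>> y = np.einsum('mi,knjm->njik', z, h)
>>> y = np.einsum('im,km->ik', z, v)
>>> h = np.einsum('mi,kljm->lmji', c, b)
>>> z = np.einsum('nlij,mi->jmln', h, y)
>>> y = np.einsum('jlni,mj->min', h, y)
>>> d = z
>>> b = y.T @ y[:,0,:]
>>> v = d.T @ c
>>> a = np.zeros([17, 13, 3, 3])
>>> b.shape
(7, 3, 7)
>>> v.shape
(7, 3, 13, 3)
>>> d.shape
(3, 13, 3, 7)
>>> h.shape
(7, 3, 7, 3)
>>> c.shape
(3, 3)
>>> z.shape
(3, 13, 3, 7)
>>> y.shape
(13, 3, 7)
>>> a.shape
(17, 13, 3, 3)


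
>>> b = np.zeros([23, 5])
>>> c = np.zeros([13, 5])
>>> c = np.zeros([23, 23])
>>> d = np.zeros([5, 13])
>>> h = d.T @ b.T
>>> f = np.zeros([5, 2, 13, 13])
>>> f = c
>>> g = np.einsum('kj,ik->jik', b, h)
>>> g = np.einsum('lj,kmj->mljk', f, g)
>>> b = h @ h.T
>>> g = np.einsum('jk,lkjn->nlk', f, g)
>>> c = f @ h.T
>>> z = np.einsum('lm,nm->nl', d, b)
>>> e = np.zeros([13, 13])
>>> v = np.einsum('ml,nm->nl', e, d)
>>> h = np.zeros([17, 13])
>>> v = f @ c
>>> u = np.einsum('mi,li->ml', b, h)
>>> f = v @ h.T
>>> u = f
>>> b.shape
(13, 13)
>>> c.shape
(23, 13)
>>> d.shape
(5, 13)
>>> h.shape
(17, 13)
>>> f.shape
(23, 17)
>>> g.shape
(5, 13, 23)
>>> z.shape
(13, 5)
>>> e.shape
(13, 13)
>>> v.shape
(23, 13)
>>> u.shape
(23, 17)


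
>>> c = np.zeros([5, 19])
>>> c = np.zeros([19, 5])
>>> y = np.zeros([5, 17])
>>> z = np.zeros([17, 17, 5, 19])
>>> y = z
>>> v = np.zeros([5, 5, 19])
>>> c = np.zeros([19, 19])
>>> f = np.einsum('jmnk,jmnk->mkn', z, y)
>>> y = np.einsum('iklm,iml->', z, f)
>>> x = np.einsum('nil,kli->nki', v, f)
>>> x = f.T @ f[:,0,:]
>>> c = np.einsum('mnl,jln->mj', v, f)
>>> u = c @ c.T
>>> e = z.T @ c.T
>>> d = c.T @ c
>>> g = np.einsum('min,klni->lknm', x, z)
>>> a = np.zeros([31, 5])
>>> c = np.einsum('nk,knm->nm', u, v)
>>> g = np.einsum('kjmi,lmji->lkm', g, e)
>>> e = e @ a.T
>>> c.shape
(5, 19)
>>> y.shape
()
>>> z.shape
(17, 17, 5, 19)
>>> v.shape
(5, 5, 19)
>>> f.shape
(17, 19, 5)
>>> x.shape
(5, 19, 5)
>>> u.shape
(5, 5)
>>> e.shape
(19, 5, 17, 31)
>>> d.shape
(17, 17)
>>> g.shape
(19, 17, 5)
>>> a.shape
(31, 5)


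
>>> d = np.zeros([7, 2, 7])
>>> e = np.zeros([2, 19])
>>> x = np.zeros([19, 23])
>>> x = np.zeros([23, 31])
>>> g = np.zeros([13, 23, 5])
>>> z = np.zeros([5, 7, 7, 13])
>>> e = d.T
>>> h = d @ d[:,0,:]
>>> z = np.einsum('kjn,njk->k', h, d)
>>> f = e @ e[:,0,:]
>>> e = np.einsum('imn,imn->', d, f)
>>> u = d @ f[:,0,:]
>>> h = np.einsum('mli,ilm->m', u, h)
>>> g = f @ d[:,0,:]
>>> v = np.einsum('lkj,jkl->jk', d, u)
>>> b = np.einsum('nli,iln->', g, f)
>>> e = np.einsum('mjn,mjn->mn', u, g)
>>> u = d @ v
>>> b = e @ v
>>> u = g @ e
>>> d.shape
(7, 2, 7)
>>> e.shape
(7, 7)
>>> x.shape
(23, 31)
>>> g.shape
(7, 2, 7)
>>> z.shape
(7,)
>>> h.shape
(7,)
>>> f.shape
(7, 2, 7)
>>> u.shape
(7, 2, 7)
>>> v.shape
(7, 2)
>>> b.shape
(7, 2)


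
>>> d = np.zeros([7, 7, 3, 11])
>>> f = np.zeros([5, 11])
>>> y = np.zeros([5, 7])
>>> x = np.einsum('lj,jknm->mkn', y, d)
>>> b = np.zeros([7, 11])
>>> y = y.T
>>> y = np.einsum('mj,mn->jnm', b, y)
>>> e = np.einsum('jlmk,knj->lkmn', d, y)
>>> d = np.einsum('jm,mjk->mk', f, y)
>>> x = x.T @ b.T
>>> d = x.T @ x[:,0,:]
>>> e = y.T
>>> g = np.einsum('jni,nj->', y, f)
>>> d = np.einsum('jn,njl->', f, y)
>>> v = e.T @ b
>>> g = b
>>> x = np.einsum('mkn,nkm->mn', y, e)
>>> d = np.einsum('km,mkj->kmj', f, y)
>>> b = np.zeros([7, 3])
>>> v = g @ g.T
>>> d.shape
(5, 11, 7)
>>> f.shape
(5, 11)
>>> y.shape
(11, 5, 7)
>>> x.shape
(11, 7)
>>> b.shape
(7, 3)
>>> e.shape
(7, 5, 11)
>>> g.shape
(7, 11)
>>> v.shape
(7, 7)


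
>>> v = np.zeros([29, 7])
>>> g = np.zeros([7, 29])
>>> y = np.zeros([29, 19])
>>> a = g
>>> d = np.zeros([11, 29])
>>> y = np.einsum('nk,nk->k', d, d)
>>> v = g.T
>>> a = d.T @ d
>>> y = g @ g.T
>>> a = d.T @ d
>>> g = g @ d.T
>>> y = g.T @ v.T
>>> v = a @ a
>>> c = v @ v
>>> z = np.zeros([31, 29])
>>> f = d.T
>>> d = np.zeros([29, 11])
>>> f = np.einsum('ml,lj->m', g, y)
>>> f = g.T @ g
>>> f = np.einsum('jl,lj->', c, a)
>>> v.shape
(29, 29)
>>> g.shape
(7, 11)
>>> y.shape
(11, 29)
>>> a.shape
(29, 29)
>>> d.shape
(29, 11)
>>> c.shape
(29, 29)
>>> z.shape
(31, 29)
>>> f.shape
()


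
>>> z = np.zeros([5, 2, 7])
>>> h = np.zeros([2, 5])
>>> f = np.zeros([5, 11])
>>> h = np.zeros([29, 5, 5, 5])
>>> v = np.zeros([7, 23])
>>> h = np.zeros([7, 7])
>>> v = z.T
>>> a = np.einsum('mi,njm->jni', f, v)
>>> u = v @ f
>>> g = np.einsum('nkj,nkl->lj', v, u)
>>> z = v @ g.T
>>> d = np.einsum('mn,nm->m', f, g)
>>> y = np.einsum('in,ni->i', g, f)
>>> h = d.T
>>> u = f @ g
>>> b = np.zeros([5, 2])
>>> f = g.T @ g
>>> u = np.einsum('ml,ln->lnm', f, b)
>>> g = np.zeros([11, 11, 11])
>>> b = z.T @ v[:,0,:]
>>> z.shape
(7, 2, 11)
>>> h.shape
(5,)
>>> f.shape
(5, 5)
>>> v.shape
(7, 2, 5)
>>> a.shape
(2, 7, 11)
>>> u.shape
(5, 2, 5)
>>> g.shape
(11, 11, 11)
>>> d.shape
(5,)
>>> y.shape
(11,)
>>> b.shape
(11, 2, 5)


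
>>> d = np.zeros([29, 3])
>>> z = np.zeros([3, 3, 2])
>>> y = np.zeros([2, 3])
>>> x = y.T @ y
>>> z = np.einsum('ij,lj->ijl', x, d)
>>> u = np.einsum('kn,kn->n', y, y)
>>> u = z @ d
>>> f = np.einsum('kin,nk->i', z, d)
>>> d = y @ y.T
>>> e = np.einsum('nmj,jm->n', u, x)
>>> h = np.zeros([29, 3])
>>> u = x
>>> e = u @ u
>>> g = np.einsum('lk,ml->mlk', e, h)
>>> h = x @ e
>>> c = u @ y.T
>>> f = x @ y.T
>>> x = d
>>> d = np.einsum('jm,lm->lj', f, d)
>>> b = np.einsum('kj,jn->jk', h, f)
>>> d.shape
(2, 3)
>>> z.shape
(3, 3, 29)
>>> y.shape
(2, 3)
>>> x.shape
(2, 2)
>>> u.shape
(3, 3)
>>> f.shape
(3, 2)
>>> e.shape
(3, 3)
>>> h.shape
(3, 3)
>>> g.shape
(29, 3, 3)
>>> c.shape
(3, 2)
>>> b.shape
(3, 3)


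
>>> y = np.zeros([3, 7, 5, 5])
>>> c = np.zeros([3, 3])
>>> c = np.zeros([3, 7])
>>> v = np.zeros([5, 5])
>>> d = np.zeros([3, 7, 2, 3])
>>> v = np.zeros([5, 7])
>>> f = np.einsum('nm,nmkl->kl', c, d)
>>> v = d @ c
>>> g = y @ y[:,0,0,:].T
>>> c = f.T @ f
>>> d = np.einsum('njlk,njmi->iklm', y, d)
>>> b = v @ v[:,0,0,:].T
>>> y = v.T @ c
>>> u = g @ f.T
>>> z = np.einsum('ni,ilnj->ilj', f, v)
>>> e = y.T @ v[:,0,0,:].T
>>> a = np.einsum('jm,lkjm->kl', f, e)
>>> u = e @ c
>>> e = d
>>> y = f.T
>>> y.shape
(3, 2)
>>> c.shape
(3, 3)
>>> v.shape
(3, 7, 2, 7)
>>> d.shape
(3, 5, 5, 2)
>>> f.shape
(2, 3)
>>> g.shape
(3, 7, 5, 3)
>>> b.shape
(3, 7, 2, 3)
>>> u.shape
(3, 7, 2, 3)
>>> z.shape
(3, 7, 7)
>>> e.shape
(3, 5, 5, 2)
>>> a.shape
(7, 3)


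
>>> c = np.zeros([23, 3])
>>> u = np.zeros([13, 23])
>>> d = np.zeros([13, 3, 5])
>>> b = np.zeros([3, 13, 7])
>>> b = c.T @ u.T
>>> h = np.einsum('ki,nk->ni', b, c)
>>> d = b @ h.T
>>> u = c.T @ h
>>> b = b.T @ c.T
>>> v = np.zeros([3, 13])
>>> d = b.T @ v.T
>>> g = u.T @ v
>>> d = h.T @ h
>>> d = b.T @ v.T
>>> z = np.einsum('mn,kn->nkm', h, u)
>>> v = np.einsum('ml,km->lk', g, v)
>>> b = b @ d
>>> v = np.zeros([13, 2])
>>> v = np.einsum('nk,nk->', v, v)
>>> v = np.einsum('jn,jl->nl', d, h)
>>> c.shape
(23, 3)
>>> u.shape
(3, 13)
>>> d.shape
(23, 3)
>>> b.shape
(13, 3)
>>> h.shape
(23, 13)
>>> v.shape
(3, 13)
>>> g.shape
(13, 13)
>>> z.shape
(13, 3, 23)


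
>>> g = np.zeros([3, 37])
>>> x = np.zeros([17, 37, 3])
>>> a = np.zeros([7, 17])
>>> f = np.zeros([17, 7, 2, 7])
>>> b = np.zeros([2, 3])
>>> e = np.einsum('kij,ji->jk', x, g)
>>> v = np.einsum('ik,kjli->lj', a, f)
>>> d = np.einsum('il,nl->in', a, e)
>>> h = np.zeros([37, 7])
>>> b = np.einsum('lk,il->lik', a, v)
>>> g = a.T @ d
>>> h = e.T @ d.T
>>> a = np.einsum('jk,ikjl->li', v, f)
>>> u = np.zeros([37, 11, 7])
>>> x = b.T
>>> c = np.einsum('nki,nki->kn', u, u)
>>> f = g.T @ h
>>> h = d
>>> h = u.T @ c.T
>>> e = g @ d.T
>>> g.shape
(17, 3)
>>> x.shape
(17, 2, 7)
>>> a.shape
(7, 17)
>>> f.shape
(3, 7)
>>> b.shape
(7, 2, 17)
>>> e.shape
(17, 7)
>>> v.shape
(2, 7)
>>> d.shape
(7, 3)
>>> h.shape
(7, 11, 11)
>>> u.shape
(37, 11, 7)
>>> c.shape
(11, 37)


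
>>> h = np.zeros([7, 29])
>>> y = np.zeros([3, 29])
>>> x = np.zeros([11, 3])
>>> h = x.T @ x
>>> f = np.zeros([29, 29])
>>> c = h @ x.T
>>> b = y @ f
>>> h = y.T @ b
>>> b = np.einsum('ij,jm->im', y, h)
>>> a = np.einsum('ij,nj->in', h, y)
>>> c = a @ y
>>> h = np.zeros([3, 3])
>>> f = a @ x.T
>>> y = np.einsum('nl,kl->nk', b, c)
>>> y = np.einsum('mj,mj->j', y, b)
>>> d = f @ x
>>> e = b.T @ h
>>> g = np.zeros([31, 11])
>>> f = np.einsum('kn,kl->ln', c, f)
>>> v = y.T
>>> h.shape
(3, 3)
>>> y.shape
(29,)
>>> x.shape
(11, 3)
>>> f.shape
(11, 29)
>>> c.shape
(29, 29)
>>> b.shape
(3, 29)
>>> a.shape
(29, 3)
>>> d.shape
(29, 3)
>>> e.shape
(29, 3)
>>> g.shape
(31, 11)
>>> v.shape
(29,)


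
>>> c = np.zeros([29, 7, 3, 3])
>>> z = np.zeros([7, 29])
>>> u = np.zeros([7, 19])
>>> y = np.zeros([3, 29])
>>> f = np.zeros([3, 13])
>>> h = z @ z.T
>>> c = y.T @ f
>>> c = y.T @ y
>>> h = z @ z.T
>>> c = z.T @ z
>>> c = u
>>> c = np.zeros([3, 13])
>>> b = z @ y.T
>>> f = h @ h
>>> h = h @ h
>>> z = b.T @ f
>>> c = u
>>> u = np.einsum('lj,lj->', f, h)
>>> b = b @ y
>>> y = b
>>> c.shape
(7, 19)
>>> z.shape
(3, 7)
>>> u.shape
()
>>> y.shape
(7, 29)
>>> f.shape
(7, 7)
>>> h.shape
(7, 7)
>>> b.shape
(7, 29)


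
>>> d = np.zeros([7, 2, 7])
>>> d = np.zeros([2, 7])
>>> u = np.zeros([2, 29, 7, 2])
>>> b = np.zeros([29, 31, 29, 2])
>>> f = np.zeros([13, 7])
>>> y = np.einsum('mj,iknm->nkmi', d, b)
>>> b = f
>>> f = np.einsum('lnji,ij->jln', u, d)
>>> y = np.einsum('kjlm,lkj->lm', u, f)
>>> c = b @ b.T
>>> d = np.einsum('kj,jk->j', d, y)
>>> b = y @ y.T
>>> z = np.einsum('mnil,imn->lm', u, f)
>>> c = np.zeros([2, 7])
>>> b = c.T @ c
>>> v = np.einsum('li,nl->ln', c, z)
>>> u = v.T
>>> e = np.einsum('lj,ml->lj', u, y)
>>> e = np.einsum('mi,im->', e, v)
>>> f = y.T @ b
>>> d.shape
(7,)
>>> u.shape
(2, 2)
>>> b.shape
(7, 7)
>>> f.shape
(2, 7)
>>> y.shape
(7, 2)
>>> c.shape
(2, 7)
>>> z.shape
(2, 2)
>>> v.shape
(2, 2)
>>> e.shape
()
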